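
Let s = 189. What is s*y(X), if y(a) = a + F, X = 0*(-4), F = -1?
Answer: -189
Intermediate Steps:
X = 0
y(a) = -1 + a (y(a) = a - 1 = -1 + a)
s*y(X) = 189*(-1 + 0) = 189*(-1) = -189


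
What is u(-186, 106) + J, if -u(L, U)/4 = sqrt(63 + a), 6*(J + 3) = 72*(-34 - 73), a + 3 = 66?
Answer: -1287 - 12*sqrt(14) ≈ -1331.9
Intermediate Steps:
a = 63 (a = -3 + 66 = 63)
J = -1287 (J = -3 + (72*(-34 - 73))/6 = -3 + (72*(-107))/6 = -3 + (1/6)*(-7704) = -3 - 1284 = -1287)
u(L, U) = -12*sqrt(14) (u(L, U) = -4*sqrt(63 + 63) = -12*sqrt(14))
u(-186, 106) + J = -12*sqrt(14) - 1287 = -1287 - 12*sqrt(14)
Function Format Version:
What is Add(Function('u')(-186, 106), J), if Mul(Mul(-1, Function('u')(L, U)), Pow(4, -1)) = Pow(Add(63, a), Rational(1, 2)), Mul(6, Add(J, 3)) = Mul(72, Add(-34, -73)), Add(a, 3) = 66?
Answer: Add(-1287, Mul(-12, Pow(14, Rational(1, 2)))) ≈ -1331.9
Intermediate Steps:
a = 63 (a = Add(-3, 66) = 63)
J = -1287 (J = Add(-3, Mul(Rational(1, 6), Mul(72, Add(-34, -73)))) = Add(-3, Mul(Rational(1, 6), Mul(72, -107))) = Add(-3, Mul(Rational(1, 6), -7704)) = Add(-3, -1284) = -1287)
Function('u')(L, U) = Mul(-12, Pow(14, Rational(1, 2))) (Function('u')(L, U) = Mul(-4, Pow(Add(63, 63), Rational(1, 2))) = Mul(-4, Pow(126, Rational(1, 2))) = Mul(-4, Mul(3, Pow(14, Rational(1, 2)))) = Mul(-12, Pow(14, Rational(1, 2))))
Add(Function('u')(-186, 106), J) = Add(Mul(-12, Pow(14, Rational(1, 2))), -1287) = Add(-1287, Mul(-12, Pow(14, Rational(1, 2))))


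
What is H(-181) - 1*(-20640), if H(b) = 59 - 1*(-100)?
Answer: 20799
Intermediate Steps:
H(b) = 159 (H(b) = 59 + 100 = 159)
H(-181) - 1*(-20640) = 159 - 1*(-20640) = 159 + 20640 = 20799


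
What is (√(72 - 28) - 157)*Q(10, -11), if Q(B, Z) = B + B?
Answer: -3140 + 40*√11 ≈ -3007.3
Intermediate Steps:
Q(B, Z) = 2*B
(√(72 - 28) - 157)*Q(10, -11) = (√(72 - 28) - 157)*(2*10) = (√44 - 157)*20 = (2*√11 - 157)*20 = (-157 + 2*√11)*20 = -3140 + 40*√11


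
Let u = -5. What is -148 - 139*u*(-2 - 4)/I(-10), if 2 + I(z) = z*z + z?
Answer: -8597/44 ≈ -195.39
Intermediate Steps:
I(z) = -2 + z + z**2 (I(z) = -2 + (z*z + z) = -2 + (z**2 + z) = -2 + (z + z**2) = -2 + z + z**2)
-148 - 139*u*(-2 - 4)/I(-10) = -148 - 139*(-5*(-2 - 4))/(-2 - 10 + (-10)**2) = -148 - 139*(-5*(-6))/(-2 - 10 + 100) = -148 - 4170/88 = -148 - 139*15/44 = -148 - 2085/44 = -8597/44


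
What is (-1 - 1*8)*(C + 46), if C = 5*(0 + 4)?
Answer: -594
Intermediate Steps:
C = 20 (C = 5*4 = 20)
(-1 - 1*8)*(C + 46) = (-1 - 1*8)*(20 + 46) = (-1 - 8)*66 = -9*66 = -594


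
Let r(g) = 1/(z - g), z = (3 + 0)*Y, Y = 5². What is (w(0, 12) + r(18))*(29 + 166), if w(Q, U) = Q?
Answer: 65/19 ≈ 3.4211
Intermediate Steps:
Y = 25
z = 75 (z = (3 + 0)*25 = 3*25 = 75)
r(g) = 1/(75 - g)
(w(0, 12) + r(18))*(29 + 166) = (0 - 1/(-75 + 18))*(29 + 166) = (0 - 1/(-57))*195 = (0 - 1*(-1/57))*195 = (0 + 1/57)*195 = (1/57)*195 = 65/19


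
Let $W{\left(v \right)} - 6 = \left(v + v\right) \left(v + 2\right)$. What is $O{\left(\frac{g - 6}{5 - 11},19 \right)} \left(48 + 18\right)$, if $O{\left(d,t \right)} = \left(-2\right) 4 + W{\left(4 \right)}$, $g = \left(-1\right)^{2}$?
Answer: $3036$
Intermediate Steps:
$g = 1$
$W{\left(v \right)} = 6 + 2 v \left(2 + v\right)$ ($W{\left(v \right)} = 6 + \left(v + v\right) \left(v + 2\right) = 6 + 2 v \left(2 + v\right)$)
$O{\left(d,t \right)} = 46$ ($O{\left(d,t \right)} = \left(-2\right) 4 + \left(6 + 2 \cdot 4^{2} + 4 \cdot 4\right) = -8 + \left(6 + 2 \cdot 16 + 16\right) = -8 + \left(6 + 32 + 16\right) = -8 + 54 = 46$)
$O{\left(\frac{g - 6}{5 - 11},19 \right)} \left(48 + 18\right) = 46 \left(48 + 18\right) = 46 \cdot 66 = 3036$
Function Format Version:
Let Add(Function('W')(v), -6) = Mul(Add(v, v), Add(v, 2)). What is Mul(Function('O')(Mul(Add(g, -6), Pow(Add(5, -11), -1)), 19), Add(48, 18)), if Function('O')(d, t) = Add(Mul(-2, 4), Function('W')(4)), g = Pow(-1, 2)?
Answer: 3036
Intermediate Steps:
g = 1
Function('W')(v) = Add(6, Mul(2, v, Add(2, v))) (Function('W')(v) = Add(6, Mul(Add(v, v), Add(v, 2))) = Add(6, Mul(Mul(2, v), Add(2, v))) = Add(6, Mul(2, v, Add(2, v))))
Function('O')(d, t) = 46 (Function('O')(d, t) = Add(Mul(-2, 4), Add(6, Mul(2, Pow(4, 2)), Mul(4, 4))) = Add(-8, Add(6, Mul(2, 16), 16)) = Add(-8, Add(6, 32, 16)) = Add(-8, 54) = 46)
Mul(Function('O')(Mul(Add(g, -6), Pow(Add(5, -11), -1)), 19), Add(48, 18)) = Mul(46, Add(48, 18)) = Mul(46, 66) = 3036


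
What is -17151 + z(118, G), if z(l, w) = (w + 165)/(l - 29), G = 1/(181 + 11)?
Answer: -293044607/17088 ≈ -17149.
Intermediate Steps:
G = 1/192 ≈ 0.0052083
z(l, w) = (165 + w)/(-29 + l)
-17151 + z(118, G) = -17151 + (165 + 1/192)/(-29 + 118) = -17151 + (31681/192)/89 = -17151 + (1/89)*(31681/192) = -17151 + 31681/17088 = -293044607/17088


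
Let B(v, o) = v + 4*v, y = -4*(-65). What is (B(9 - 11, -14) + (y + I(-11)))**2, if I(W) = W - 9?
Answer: 52900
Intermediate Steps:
y = 260
I(W) = -9 + W
B(v, o) = 5*v
(B(9 - 11, -14) + (y + I(-11)))**2 = (5*(9 - 11) + (260 + (-9 - 11)))**2 = (5*(-2) + (260 - 20))**2 = (-10 + 240)**2 = 230**2 = 52900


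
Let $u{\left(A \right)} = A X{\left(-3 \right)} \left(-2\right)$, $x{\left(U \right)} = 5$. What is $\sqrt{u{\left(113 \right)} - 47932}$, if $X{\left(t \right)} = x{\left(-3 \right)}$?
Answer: $i \sqrt{49062} \approx 221.5 i$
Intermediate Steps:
$X{\left(t \right)} = 5$
$u{\left(A \right)} = - 10 A$ ($u{\left(A \right)} = A 5 \left(-2\right) = 5 A \left(-2\right) = - 10 A$)
$\sqrt{u{\left(113 \right)} - 47932} = \sqrt{\left(-10\right) 113 - 47932} = \sqrt{-1130 - 47932} = \sqrt{-49062} = i \sqrt{49062}$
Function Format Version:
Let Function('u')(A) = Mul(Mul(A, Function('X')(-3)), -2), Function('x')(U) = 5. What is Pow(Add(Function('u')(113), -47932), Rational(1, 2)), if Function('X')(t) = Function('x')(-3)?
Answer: Mul(I, Pow(49062, Rational(1, 2))) ≈ Mul(221.50, I)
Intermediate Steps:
Function('X')(t) = 5
Function('u')(A) = Mul(-10, A) (Function('u')(A) = Mul(Mul(A, 5), -2) = Mul(Mul(5, A), -2) = Mul(-10, A))
Pow(Add(Function('u')(113), -47932), Rational(1, 2)) = Pow(Add(Mul(-10, 113), -47932), Rational(1, 2)) = Pow(Add(-1130, -47932), Rational(1, 2)) = Pow(-49062, Rational(1, 2)) = Mul(I, Pow(49062, Rational(1, 2)))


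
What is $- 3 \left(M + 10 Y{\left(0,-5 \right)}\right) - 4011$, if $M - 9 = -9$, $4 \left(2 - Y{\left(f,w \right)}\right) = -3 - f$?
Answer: $- \frac{8187}{2} \approx -4093.5$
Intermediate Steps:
$Y{\left(f,w \right)} = \frac{11}{4} + \frac{f}{4}$ ($Y{\left(f,w \right)} = 2 - \frac{-3 - f}{4} = 2 + \left(\frac{3}{4} + \frac{f}{4}\right) = \frac{11}{4} + \frac{f}{4}$)
$M = 0$ ($M = 9 - 9 = 0$)
$- 3 \left(M + 10 Y{\left(0,-5 \right)}\right) - 4011 = - 3 \left(0 + 10 \left(\frac{11}{4} + \frac{1}{4} \cdot 0\right)\right) - 4011 = - 3 \left(0 + 10 \left(\frac{11}{4} + 0\right)\right) - 4011 = - 3 \left(0 + 10 \cdot \frac{11}{4}\right) - 4011 = - 3 \left(0 + \frac{55}{2}\right) - 4011 = \left(-3\right) \frac{55}{2} - 4011 = - \frac{165}{2} - 4011 = - \frac{8187}{2}$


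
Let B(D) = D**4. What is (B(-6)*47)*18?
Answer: 1096416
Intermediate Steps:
(B(-6)*47)*18 = ((-6)**4*47)*18 = (1296*47)*18 = 60912*18 = 1096416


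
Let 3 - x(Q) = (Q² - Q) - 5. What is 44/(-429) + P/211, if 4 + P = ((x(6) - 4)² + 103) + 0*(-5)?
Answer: 29381/8229 ≈ 3.5704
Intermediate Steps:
x(Q) = 8 + Q - Q² (x(Q) = 3 - ((Q² - Q) - 5) = 3 - (-5 + Q² - Q) = 3 + (5 + Q - Q²) = 8 + Q - Q²)
P = 775 (P = -4 + ((((8 + 6 - 1*6²) - 4)² + 103) + 0*(-5)) = -4 + ((((8 + 6 - 1*36) - 4)² + 103) + 0) = -4 + ((((8 + 6 - 36) - 4)² + 103) + 0) = -4 + (((-22 - 4)² + 103) + 0) = -4 + (((-26)² + 103) + 0) = -4 + ((676 + 103) + 0) = -4 + (779 + 0) = -4 + 779 = 775)
44/(-429) + P/211 = 44/(-429) + 775/211 = 44*(-1/429) + 775*(1/211) = -4/39 + 775/211 = 29381/8229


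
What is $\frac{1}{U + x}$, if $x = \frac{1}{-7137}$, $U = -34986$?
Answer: $- \frac{7137}{249695083} \approx -2.8583 \cdot 10^{-5}$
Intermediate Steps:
$x = - \frac{1}{7137} \approx -0.00014011$
$\frac{1}{U + x} = \frac{1}{-34986 - \frac{1}{7137}} = \frac{1}{- \frac{249695083}{7137}} = - \frac{7137}{249695083}$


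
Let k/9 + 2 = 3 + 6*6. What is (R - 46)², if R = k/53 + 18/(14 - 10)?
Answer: 13935289/11236 ≈ 1240.2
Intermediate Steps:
k = 333 (k = -18 + 9*(3 + 6*6) = -18 + 9*(3 + 36) = -18 + 9*39 = -18 + 351 = 333)
R = 1143/106 (R = 333/53 + 18/(14 - 10) = 333*(1/53) + 18/4 = 333/53 + 18*(¼) = 333/53 + 9/2 = 1143/106 ≈ 10.783)
(R - 46)² = (1143/106 - 46)² = (-3733/106)² = 13935289/11236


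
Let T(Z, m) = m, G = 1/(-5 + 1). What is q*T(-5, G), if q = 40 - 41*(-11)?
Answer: -491/4 ≈ -122.75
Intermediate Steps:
G = -¼ (G = 1/(-4) = -¼ ≈ -0.25000)
q = 491 (q = 40 + 451 = 491)
q*T(-5, G) = 491*(-¼) = -491/4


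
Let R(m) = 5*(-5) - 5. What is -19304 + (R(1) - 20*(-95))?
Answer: -17434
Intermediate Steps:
R(m) = -30 (R(m) = -25 - 5 = -30)
-19304 + (R(1) - 20*(-95)) = -19304 + (-30 - 20*(-95)) = -19304 + (-30 + 1900) = -19304 + 1870 = -17434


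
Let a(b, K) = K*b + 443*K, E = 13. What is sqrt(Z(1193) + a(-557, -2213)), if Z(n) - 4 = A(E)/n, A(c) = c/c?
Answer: 3*sqrt(39896199823)/1193 ≈ 502.28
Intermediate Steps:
A(c) = 1
Z(n) = 4 + 1/n
a(b, K) = 443*K + K*b
sqrt(Z(1193) + a(-557, -2213)) = sqrt((4 + 1/1193) - 2213*(443 - 557)) = sqrt((4 + 1/1193) - 2213*(-114)) = sqrt(4773/1193 + 252282) = sqrt(300977199/1193) = 3*sqrt(39896199823)/1193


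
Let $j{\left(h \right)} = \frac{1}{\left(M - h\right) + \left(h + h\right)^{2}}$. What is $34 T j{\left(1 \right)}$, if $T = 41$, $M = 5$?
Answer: $\frac{697}{4} \approx 174.25$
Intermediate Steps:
$j{\left(h \right)} = \frac{1}{5 - h + 4 h^{2}}$ ($j{\left(h \right)} = \frac{1}{\left(5 - h\right) + \left(h + h\right)^{2}} = \frac{1}{\left(5 - h\right) + \left(2 h\right)^{2}} = \frac{1}{\left(5 - h\right) + 4 h^{2}} = \frac{1}{5 - h + 4 h^{2}}$)
$34 T j{\left(1 \right)} = \frac{34 \cdot 41}{5 - 1 + 4 \cdot 1^{2}} = \frac{1394}{5 - 1 + 4 \cdot 1} = \frac{1394}{5 - 1 + 4} = \frac{1394}{8} = 1394 \cdot \frac{1}{8} = \frac{697}{4}$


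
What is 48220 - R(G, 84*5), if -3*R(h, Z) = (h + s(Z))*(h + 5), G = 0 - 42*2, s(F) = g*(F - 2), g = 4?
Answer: 19208/3 ≈ 6402.7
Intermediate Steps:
s(F) = -8 + 4*F (s(F) = 4*(F - 2) = 4*(-2 + F) = -8 + 4*F)
G = -84 (G = 0 - 7*12 = 0 - 84 = -84)
R(h, Z) = -(5 + h)*(-8 + h + 4*Z)/3 (R(h, Z) = -(h + (-8 + 4*Z))*(h + 5)/3 = -(-8 + h + 4*Z)*(5 + h)/3 = -(5 + h)*(-8 + h + 4*Z)/3)
48220 - R(G, 84*5) = 48220 - (40/3 - 84 - 560*5 - 1/3*(-84)**2 - 4/3*84*5*(-84)) = 48220 - (40/3 - 84 - 20/3*420 - 1/3*7056 - 4/3*420*(-84)) = 48220 - (40/3 - 84 - 2800 - 2352 + 47040) = 48220 - 1*125452/3 = 48220 - 125452/3 = 19208/3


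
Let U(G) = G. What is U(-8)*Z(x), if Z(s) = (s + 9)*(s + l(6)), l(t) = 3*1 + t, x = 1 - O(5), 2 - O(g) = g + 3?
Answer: -2048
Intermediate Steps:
O(g) = -1 - g (O(g) = 2 - (g + 3) = 2 - (3 + g) = 2 + (-3 - g) = -1 - g)
x = 7 (x = 1 - (-1 - 1*5) = 1 - (-1 - 5) = 1 - 1*(-6) = 1 + 6 = 7)
l(t) = 3 + t
Z(s) = (9 + s)² (Z(s) = (s + 9)*(s + (3 + 6)) = (9 + s)*(s + 9) = (9 + s)*(9 + s) = (9 + s)²)
U(-8)*Z(x) = -8*(81 + 7² + 18*7) = -8*(81 + 49 + 126) = -8*256 = -2048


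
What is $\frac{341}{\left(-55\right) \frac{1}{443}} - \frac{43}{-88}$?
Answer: $- \frac{1208289}{440} \approx -2746.1$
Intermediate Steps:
$\frac{341}{\left(-55\right) \frac{1}{443}} - \frac{43}{-88} = \frac{341}{\left(-55\right) \frac{1}{443}} - - \frac{43}{88} = \frac{341}{- \frac{55}{443}} + \frac{43}{88} = 341 \left(- \frac{443}{55}\right) + \frac{43}{88} = - \frac{13733}{5} + \frac{43}{88} = - \frac{1208289}{440}$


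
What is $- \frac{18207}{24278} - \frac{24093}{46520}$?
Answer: $- \frac{715959747}{564706280} \approx -1.2678$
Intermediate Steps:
$- \frac{18207}{24278} - \frac{24093}{46520} = - \frac{715959747}{564706280}$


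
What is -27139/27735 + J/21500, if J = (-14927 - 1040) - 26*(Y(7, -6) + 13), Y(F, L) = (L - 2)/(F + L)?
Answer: -4790413/2773500 ≈ -1.7272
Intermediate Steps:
Y(F, L) = (-2 + L)/(F + L)
J = -16097 (J = (-14927 - 1040) - 26*((-2 - 6)/(7 - 6) + 13) = -15967 - 26*(-8/1 + 13) = -15967 - 26*(1*(-8) + 13) = -15967 - 26*(-8 + 13) = -15967 - 26*5 = -15967 - 130 = -16097)
-27139/27735 + J/21500 = -27139/27735 - 16097/21500 = -4790413/2773500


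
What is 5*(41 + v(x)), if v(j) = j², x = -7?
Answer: 450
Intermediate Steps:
5*(41 + v(x)) = 5*(41 + (-7)²) = 5*(41 + 49) = 5*90 = 450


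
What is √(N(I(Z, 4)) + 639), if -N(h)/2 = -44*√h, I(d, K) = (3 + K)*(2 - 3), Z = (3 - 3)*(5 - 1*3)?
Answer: √(639 + 88*I*√7) ≈ 25.682 + 4.5329*I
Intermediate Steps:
Z = 0 (Z = 0*(5 - 3) = 0*2 = 0)
I(d, K) = -3 - K (I(d, K) = (3 + K)*(-1) = -3 - K)
N(h) = 88*√h (N(h) = -(-88)*√h = 88*√h)
√(N(I(Z, 4)) + 639) = √(88*√(-3 - 1*4) + 639) = √(88*√(-3 - 4) + 639) = √(88*√(-7) + 639) = √(88*(I*√7) + 639) = √(88*I*√7 + 639) = √(639 + 88*I*√7)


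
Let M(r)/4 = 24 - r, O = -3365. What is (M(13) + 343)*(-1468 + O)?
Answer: -1870371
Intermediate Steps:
M(r) = 96 - 4*r (M(r) = 4*(24 - r) = 96 - 4*r)
(M(13) + 343)*(-1468 + O) = ((96 - 4*13) + 343)*(-1468 - 3365) = ((96 - 52) + 343)*(-4833) = (44 + 343)*(-4833) = 387*(-4833) = -1870371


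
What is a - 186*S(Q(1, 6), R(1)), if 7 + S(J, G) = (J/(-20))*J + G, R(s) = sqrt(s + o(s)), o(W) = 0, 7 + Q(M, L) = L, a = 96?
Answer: 12213/10 ≈ 1221.3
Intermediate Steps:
Q(M, L) = -7 + L
R(s) = sqrt(s) (R(s) = sqrt(s + 0) = sqrt(s))
S(J, G) = -7 + G - J**2/20 (S(J, G) = -7 + ((J/(-20))*J + G) = -7 + ((J*(-1/20))*J + G) = -7 + ((-J/20)*J + G) = -7 + (-J**2/20 + G) = -7 + (G - J**2/20) = -7 + G - J**2/20)
a - 186*S(Q(1, 6), R(1)) = 96 - 186*(-7 + sqrt(1) - (-7 + 6)**2/20) = 96 - 186*(-7 + 1 - 1/20*(-1)**2) = 96 - 186*(-7 + 1 - 1/20*1) = 96 - 186*(-7 + 1 - 1/20) = 96 - 186*(-121/20) = 96 + 11253/10 = 12213/10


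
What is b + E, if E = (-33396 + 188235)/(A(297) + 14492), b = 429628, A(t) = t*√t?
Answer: 78976459020136/183819991 - 137961549*√33/183819991 ≈ 4.2964e+5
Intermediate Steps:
A(t) = t^(3/2)
E = 154839/(14492 + 891*√33) (E = (-33396 + 188235)/(297^(3/2) + 14492) = 154839/(891*√33 + 14492) = 154839/(14492 + 891*√33) ≈ 7.8958)
b + E = 429628 + (2243926788/183819991 - 137961549*√33/183819991) = 78976459020136/183819991 - 137961549*√33/183819991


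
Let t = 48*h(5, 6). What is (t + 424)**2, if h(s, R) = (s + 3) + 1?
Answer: 732736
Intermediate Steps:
h(s, R) = 4 + s (h(s, R) = (3 + s) + 1 = 4 + s)
t = 432 (t = 48*(4 + 5) = 48*9 = 432)
(t + 424)**2 = (432 + 424)**2 = 856**2 = 732736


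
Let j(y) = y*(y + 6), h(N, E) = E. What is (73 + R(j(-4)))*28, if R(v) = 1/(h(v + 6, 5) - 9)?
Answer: 2037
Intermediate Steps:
j(y) = y*(6 + y)
R(v) = -¼ (R(v) = 1/(5 - 9) = 1/(-4) = -¼)
(73 + R(j(-4)))*28 = (73 - ¼)*28 = (291/4)*28 = 2037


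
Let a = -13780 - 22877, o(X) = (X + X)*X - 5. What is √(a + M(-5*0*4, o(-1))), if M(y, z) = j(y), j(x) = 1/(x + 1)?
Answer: 4*I*√2291 ≈ 191.46*I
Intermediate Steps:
j(x) = 1/(1 + x)
o(X) = -5 + 2*X² (o(X) = (2*X)*X - 5 = 2*X² - 5 = -5 + 2*X²)
M(y, z) = 1/(1 + y)
a = -36657
√(a + M(-5*0*4, o(-1))) = √(-36657 + 1/(1 - 5*0*4)) = √(-36657 + 1/(1 + 0*4)) = √(-36657 + 1/(1 + 0)) = √(-36657 + 1/1) = √(-36657 + 1) = √(-36656) = 4*I*√2291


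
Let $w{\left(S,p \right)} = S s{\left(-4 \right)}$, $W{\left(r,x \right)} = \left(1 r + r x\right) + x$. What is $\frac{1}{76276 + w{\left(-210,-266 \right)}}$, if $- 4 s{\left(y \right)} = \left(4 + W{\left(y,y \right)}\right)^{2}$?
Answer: $\frac{1}{83836} \approx 1.1928 \cdot 10^{-5}$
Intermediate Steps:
$W{\left(r,x \right)} = r + x + r x$ ($W{\left(r,x \right)} = \left(r + r x\right) + x = r + x + r x$)
$s{\left(y \right)} = - \frac{\left(4 + y^{2} + 2 y\right)^{2}}{4}$ ($s{\left(y \right)} = - \frac{\left(4 + \left(y + y + y y\right)\right)^{2}}{4} = - \frac{\left(4 + \left(y + y + y^{2}\right)\right)^{2}}{4} = - \frac{\left(4 + \left(y^{2} + 2 y\right)\right)^{2}}{4} = - \frac{\left(4 + y^{2} + 2 y\right)^{2}}{4}$)
$w{\left(S,p \right)} = - 36 S$ ($w{\left(S,p \right)} = S \left(- \frac{\left(4 + \left(-4\right)^{2} + 2 \left(-4\right)\right)^{2}}{4}\right) = S \left(- \frac{\left(4 + 16 - 8\right)^{2}}{4}\right) = S \left(- \frac{12^{2}}{4}\right) = S \left(\left(- \frac{1}{4}\right) 144\right) = S \left(-36\right) = - 36 S$)
$\frac{1}{76276 + w{\left(-210,-266 \right)}} = \frac{1}{76276 - -7560} = \frac{1}{76276 + 7560} = \frac{1}{83836}$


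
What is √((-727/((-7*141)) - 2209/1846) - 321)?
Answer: I*√1067148180227766/1822002 ≈ 17.929*I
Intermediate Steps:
√((-727/((-7*141)) - 2209/1846) - 321) = √((-727/(-987) - 2209*1/1846) - 321) = √((-727*(-1/987) - 2209/1846) - 321) = √((727/987 - 2209/1846) - 321) = √(-838241/1822002 - 321) = √(-585700883/1822002) = I*√1067148180227766/1822002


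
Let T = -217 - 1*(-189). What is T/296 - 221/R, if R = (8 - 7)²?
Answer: -16361/74 ≈ -221.09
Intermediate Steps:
T = -28 (T = -217 + 189 = -28)
R = 1 (R = 1² = 1)
T/296 - 221/R = -28/296 - 221/1 = -28*1/296 - 221*1 = -7/74 - 221 = -16361/74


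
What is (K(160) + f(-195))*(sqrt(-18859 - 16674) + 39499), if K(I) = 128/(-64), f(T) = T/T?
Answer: -39499 - I*sqrt(35533) ≈ -39499.0 - 188.5*I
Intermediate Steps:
f(T) = 1
K(I) = -2 (K(I) = 128*(-1/64) = -2)
(K(160) + f(-195))*(sqrt(-18859 - 16674) + 39499) = (-2 + 1)*(sqrt(-18859 - 16674) + 39499) = -(sqrt(-35533) + 39499) = -(I*sqrt(35533) + 39499) = -(39499 + I*sqrt(35533)) = -39499 - I*sqrt(35533)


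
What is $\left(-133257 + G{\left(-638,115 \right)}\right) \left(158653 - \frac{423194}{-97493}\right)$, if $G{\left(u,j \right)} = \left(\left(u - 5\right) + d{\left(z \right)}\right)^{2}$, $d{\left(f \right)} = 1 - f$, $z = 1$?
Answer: $\frac{394000389693056}{8863} \approx 4.4455 \cdot 10^{10}$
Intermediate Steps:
$G{\left(u,j \right)} = \left(-5 + u\right)^{2}$ ($G{\left(u,j \right)} = \left(\left(u - 5\right) + \left(1 - 1\right)\right)^{2} = \left(\left(-5 + u\right) + 0\right)^{2} = \left(-5 + u\right)^{2}$)
$\left(-133257 + G{\left(-638,115 \right)}\right) \left(158653 - \frac{423194}{-97493}\right) = \left(-133257 + \left(-5 - 638\right)^{2}\right) \left(158653 - \frac{423194}{-97493}\right) = \left(-133257 + \left(-643\right)^{2}\right) \left(158653 - - \frac{423194}{97493}\right) = \left(-133257 + 413449\right) \left(158653 + \frac{423194}{97493}\right) = 280192 \cdot \frac{15467980123}{97493} = \frac{394000389693056}{8863}$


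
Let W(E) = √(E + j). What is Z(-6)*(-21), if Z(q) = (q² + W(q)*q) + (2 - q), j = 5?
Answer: -924 + 126*I ≈ -924.0 + 126.0*I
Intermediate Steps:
W(E) = √(5 + E) (W(E) = √(E + 5) = √(5 + E))
Z(q) = 2 + q² - q + q*√(5 + q) (Z(q) = (q² + √(5 + q)*q) + (2 - q) = (q² + q*√(5 + q)) + (2 - q) = 2 + q² - q + q*√(5 + q))
Z(-6)*(-21) = (2 + (-6)² - 1*(-6) - 6*√(5 - 6))*(-21) = (2 + 36 + 6 - 6*I)*(-21) = (44 - 6*I)*(-21) = -924 + 126*I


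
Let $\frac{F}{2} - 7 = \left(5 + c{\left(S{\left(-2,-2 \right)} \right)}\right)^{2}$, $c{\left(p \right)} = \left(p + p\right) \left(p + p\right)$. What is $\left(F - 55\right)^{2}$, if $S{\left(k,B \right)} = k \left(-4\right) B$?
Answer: $4484403404881$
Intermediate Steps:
$S{\left(k,B \right)} = - 4 B k$ ($S{\left(k,B \right)} = - 4 k B = - 4 B k$)
$c{\left(p \right)} = 4 p^{2}$ ($c{\left(p \right)} = 2 p 2 p = 4 p^{2}$)
$F = 2117696$ ($F = 14 + 2 \left(5 + 4 \left(\left(-4\right) \left(-2\right) \left(-2\right)\right)^{2}\right)^{2} = 14 + 2 \left(5 + 4 \left(-16\right)^{2}\right)^{2} = 14 + 2 \left(5 + 4 \cdot 256\right)^{2} = 14 + 2 \left(5 + 1024\right)^{2} = 14 + 2 \cdot 1029^{2} = 14 + 2 \cdot 1058841 = 14 + 2117682 = 2117696$)
$\left(F - 55\right)^{2} = \left(2117696 - 55\right)^{2} = 2117641^{2} = 4484403404881$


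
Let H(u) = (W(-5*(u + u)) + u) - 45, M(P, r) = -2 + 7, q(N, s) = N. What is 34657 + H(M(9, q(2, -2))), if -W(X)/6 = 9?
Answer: 34563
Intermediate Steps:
W(X) = -54 (W(X) = -6*9 = -54)
M(P, r) = 5
H(u) = -99 + u (H(u) = (-54 + u) - 45 = -99 + u)
34657 + H(M(9, q(2, -2))) = 34657 + (-99 + 5) = 34657 - 94 = 34563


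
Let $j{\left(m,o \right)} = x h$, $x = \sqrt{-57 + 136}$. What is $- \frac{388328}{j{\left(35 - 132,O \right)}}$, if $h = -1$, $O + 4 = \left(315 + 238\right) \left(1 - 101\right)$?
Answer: $\frac{388328 \sqrt{79}}{79} \approx 43690.0$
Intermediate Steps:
$x = \sqrt{79} \approx 8.8882$
$O = -55304$ ($O = -4 + \left(315 + 238\right) \left(1 - 101\right) = -4 + 553 \left(-100\right) = -4 - 55300 = -55304$)
$j{\left(m,o \right)} = - \sqrt{79}$ ($j{\left(m,o \right)} = \sqrt{79} \left(-1\right) = - \sqrt{79}$)
$- \frac{388328}{j{\left(35 - 132,O \right)}} = - \frac{388328}{\left(-1\right) \sqrt{79}} = - 388328 \left(- \frac{\sqrt{79}}{79}\right) = \frac{388328 \sqrt{79}}{79}$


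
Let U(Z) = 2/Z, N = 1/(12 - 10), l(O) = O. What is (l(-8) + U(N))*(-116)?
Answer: 464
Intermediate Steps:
N = 1/2 ≈ 0.50000
(l(-8) + U(N))*(-116) = (-8 + 2/(1/2))*(-116) = (-8 + 2*2)*(-116) = (-8 + 4)*(-116) = -4*(-116) = 464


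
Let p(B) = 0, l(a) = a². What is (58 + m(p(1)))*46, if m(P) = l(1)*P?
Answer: 2668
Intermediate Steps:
m(P) = P (m(P) = 1²*P = 1*P = P)
(58 + m(p(1)))*46 = (58 + 0)*46 = 58*46 = 2668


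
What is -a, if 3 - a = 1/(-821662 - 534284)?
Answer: -4067839/1355946 ≈ -3.0000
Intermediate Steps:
a = 4067839/1355946 (a = 3 - 1/(-821662 - 534284) = 3 - 1/(-1355946) = 3 - 1*(-1/1355946) = 3 + 1/1355946 = 4067839/1355946 ≈ 3.0000)
-a = -1*4067839/1355946 = -4067839/1355946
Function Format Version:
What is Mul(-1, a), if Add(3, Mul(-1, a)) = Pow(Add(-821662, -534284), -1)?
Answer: Rational(-4067839, 1355946) ≈ -3.0000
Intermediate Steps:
a = Rational(4067839, 1355946) (a = Add(3, Mul(-1, Pow(Add(-821662, -534284), -1))) = Add(3, Mul(-1, Pow(-1355946, -1))) = Add(3, Mul(-1, Rational(-1, 1355946))) = Add(3, Rational(1, 1355946)) = Rational(4067839, 1355946) ≈ 3.0000)
Mul(-1, a) = Mul(-1, Rational(4067839, 1355946)) = Rational(-4067839, 1355946)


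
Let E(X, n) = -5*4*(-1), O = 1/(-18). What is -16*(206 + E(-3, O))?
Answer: -3616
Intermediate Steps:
O = -1/18 ≈ -0.055556
E(X, n) = 20 (E(X, n) = -20*(-1) = 20)
-16*(206 + E(-3, O)) = -16*(206 + 20) = -16*226 = -3616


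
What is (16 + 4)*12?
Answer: 240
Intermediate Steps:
(16 + 4)*12 = 20*12 = 240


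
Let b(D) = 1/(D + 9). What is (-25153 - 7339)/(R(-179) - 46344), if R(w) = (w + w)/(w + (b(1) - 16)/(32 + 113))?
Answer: 2109616207/3008858699 ≈ 0.70113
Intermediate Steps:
b(D) = 1/(9 + D)
R(w) = 2*w/(-159/1450 + w) (R(w) = (w + w)/(w + (1/(9 + 1) - 16)/(32 + 113)) = (2*w)/(w + (1/10 - 16)/145) = (2*w)/(w + (1/10 - 16)*(1/145)) = (2*w)/(w - 159/10*1/145) = (2*w)/(w - 159/1450) = (2*w)/(-159/1450 + w) = 2*w/(-159/1450 + w))
(-25153 - 7339)/(R(-179) - 46344) = (-25153 - 7339)/(2900*(-179)/(-159 + 1450*(-179)) - 46344) = -32492/(2900*(-179)/(-159 - 259550) - 46344) = -32492/(2900*(-179)/(-259709) - 46344) = -32492/(2900*(-179)*(-1/259709) - 46344) = -32492/(519100/259709 - 46344) = -32492/(-12035434796/259709) = -32492*(-259709/12035434796) = 2109616207/3008858699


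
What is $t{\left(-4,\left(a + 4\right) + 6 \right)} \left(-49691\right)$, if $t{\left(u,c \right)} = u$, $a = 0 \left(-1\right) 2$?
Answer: $198764$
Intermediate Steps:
$a = 0$ ($a = 0 \cdot 2 = 0$)
$t{\left(-4,\left(a + 4\right) + 6 \right)} \left(-49691\right) = \left(-4\right) \left(-49691\right) = 198764$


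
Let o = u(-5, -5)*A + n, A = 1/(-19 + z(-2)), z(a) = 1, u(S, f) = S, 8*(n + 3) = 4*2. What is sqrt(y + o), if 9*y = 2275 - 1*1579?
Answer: sqrt(2722)/6 ≈ 8.6955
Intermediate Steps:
n = -2 (n = -3 + (4*2)/8 = -3 + (1/8)*8 = -3 + 1 = -2)
A = -1/18 (A = 1/(-19 + 1) = 1/(-18) = -1/18 ≈ -0.055556)
y = 232/3 (y = (2275 - 1*1579)/9 = (2275 - 1579)/9 = (1/9)*696 = 232/3 ≈ 77.333)
o = -31/18 (o = -5*(-1/18) - 2 = 5/18 - 2 = -31/18 ≈ -1.7222)
sqrt(y + o) = sqrt(232/3 - 31/18) = sqrt(1361/18) = sqrt(2722)/6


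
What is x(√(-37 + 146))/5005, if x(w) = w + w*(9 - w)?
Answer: -109/5005 + 2*√109/1001 ≈ -0.00091847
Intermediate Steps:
x(√(-37 + 146))/5005 = (√(-37 + 146)*(10 - √(-37 + 146)))/5005 = (√109*(10 - √109))*(1/5005) = √109*(10 - √109)/5005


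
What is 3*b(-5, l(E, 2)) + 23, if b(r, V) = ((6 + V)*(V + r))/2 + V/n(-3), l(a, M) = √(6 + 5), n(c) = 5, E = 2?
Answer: -11/2 + 21*√11/10 ≈ 1.4649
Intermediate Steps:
l(a, M) = √11
b(r, V) = V/5 + (6 + V)*(V + r)/2 (b(r, V) = ((6 + V)*(V + r))/2 + V/5 = ((6 + V)*(V + r))*(½) + V*(⅕) = (6 + V)*(V + r)/2 + V/5 = V/5 + (6 + V)*(V + r)/2)
3*b(-5, l(E, 2)) + 23 = 3*((√11)²/2 + 3*(-5) + 16*√11/5 + (½)*√11*(-5)) + 23 = 3*((½)*11 - 15 + 16*√11/5 - 5*√11/2) + 23 = 3*(11/2 - 15 + 16*√11/5 - 5*√11/2) + 23 = 3*(-19/2 + 7*√11/10) + 23 = (-57/2 + 21*√11/10) + 23 = -11/2 + 21*√11/10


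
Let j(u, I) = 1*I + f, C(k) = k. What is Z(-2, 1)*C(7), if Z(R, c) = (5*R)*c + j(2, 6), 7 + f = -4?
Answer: -105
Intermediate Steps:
f = -11 (f = -7 - 4 = -11)
j(u, I) = -11 + I (j(u, I) = 1*I - 11 = I - 11 = -11 + I)
Z(R, c) = -5 + 5*R*c (Z(R, c) = (5*R)*c + (-11 + 6) = 5*R*c - 5 = -5 + 5*R*c)
Z(-2, 1)*C(7) = (-5 + 5*(-2)*1)*7 = (-5 - 10)*7 = -15*7 = -105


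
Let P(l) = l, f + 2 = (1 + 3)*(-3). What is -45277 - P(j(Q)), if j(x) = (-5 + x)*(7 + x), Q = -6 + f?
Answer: -45602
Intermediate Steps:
f = -14 (f = -2 + (1 + 3)*(-3) = -2 + 4*(-3) = -2 - 12 = -14)
Q = -20 (Q = -6 - 14 = -20)
-45277 - P(j(Q)) = -45277 - (-35 + (-20)**2 + 2*(-20)) = -45277 - (-35 + 400 - 40) = -45277 - 1*325 = -45277 - 325 = -45602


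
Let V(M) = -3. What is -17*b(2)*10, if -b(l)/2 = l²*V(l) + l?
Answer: -3400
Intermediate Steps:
b(l) = -2*l + 6*l² (b(l) = -2*(l²*(-3) + l) = -2*(-3*l² + l) = -2*(l - 3*l²) = -2*l + 6*l²)
-17*b(2)*10 = -34*2*(-1 + 3*2)*10 = -34*2*(-1 + 6)*10 = -34*2*5*10 = -17*20*10 = -340*10 = -3400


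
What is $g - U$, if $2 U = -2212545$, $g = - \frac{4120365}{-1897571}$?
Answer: $\frac{4198469468925}{3795142} \approx 1.1063 \cdot 10^{6}$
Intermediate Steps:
$g = \frac{4120365}{1897571}$ ($g = \left(-4120365\right) \left(- \frac{1}{1897571}\right) = \frac{4120365}{1897571} \approx 2.1714$)
$U = - \frac{2212545}{2}$ ($U = \frac{1}{2} \left(-2212545\right) = - \frac{2212545}{2} \approx -1.1063 \cdot 10^{6}$)
$g - U = \frac{4120365}{1897571} - - \frac{2212545}{2} = \frac{4120365}{1897571} + \frac{2212545}{2} = \frac{4198469468925}{3795142}$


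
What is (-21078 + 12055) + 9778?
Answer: 755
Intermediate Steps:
(-21078 + 12055) + 9778 = -9023 + 9778 = 755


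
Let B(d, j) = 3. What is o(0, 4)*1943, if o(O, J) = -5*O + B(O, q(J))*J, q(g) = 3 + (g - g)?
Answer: 23316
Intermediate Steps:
q(g) = 3 (q(g) = 3 + 0 = 3)
o(O, J) = -5*O + 3*J
o(0, 4)*1943 = (-5*0 + 3*4)*1943 = (0 + 12)*1943 = 12*1943 = 23316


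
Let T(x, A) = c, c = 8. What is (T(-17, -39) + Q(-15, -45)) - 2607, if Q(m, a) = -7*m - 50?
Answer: -2544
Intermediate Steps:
T(x, A) = 8
Q(m, a) = -50 - 7*m
(T(-17, -39) + Q(-15, -45)) - 2607 = (8 + (-50 - 7*(-15))) - 2607 = (8 + (-50 + 105)) - 2607 = (8 + 55) - 2607 = 63 - 2607 = -2544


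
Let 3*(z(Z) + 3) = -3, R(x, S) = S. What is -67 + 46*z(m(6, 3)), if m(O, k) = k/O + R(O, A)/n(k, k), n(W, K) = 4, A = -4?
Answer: -251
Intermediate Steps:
m(O, k) = -1 + k/O (m(O, k) = k/O - 4/4 = k/O - 4*¼ = k/O - 1 = -1 + k/O)
z(Z) = -4 (z(Z) = -3 + (⅓)*(-3) = -3 - 1 = -4)
-67 + 46*z(m(6, 3)) = -67 + 46*(-4) = -67 - 184 = -251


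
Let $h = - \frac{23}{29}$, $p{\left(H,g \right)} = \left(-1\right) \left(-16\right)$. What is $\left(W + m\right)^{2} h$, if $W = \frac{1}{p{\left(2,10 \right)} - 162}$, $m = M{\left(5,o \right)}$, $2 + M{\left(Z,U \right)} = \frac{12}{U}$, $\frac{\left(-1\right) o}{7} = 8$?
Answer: $- \frac{29629175}{7572509} \approx -3.9127$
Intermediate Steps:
$o = -56$ ($o = \left(-7\right) 8 = -56$)
$M{\left(Z,U \right)} = -2 + \frac{12}{U}$
$p{\left(H,g \right)} = 16$
$h = - \frac{23}{29}$ ($h = \left(-23\right) \frac{1}{29} = - \frac{23}{29} \approx -0.7931$)
$m = - \frac{31}{14}$ ($m = -2 + \frac{12}{-56} = -2 + 12 \left(- \frac{1}{56}\right) = -2 - \frac{3}{14} = - \frac{31}{14} \approx -2.2143$)
$W = - \frac{1}{146}$ ($W = \frac{1}{16 - 162} = \frac{1}{-146} = - \frac{1}{146} \approx -0.0068493$)
$\left(W + m\right)^{2} h = \left(- \frac{1}{146} - \frac{31}{14}\right)^{2} \left(- \frac{23}{29}\right) = \left(- \frac{1135}{511}\right)^{2} \left(- \frac{23}{29}\right) = \frac{1288225}{261121} \left(- \frac{23}{29}\right) = - \frac{29629175}{7572509}$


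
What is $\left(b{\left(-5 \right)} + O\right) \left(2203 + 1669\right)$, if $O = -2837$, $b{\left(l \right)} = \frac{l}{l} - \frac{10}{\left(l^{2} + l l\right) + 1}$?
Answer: $- \frac{560069312}{51} \approx -1.0982 \cdot 10^{7}$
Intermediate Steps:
$b{\left(l \right)} = 1 - \frac{10}{1 + 2 l^{2}}$ ($b{\left(l \right)} = 1 - \frac{10}{\left(l^{2} + l^{2}\right) + 1} = 1 - \frac{10}{2 l^{2} + 1} = 1 - \frac{10}{1 + 2 l^{2}}$)
$\left(b{\left(-5 \right)} + O\right) \left(2203 + 1669\right) = \left(\frac{-9 + 2 \left(-5\right)^{2}}{1 + 2 \left(-5\right)^{2}} - 2837\right) \left(2203 + 1669\right) = \left(\frac{-9 + 2 \cdot 25}{1 + 2 \cdot 25} - 2837\right) 3872 = \left(\frac{-9 + 50}{1 + 50} - 2837\right) 3872 = \left(\frac{1}{51} \cdot 41 - 2837\right) 3872 = \left(\frac{41}{51} - 2837\right) 3872 = \left(- \frac{144646}{51}\right) 3872 = - \frac{560069312}{51}$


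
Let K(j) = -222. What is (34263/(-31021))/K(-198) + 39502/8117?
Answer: 90771678365/18633011818 ≈ 4.8716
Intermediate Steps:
(34263/(-31021))/K(-198) + 39502/8117 = (34263/(-31021))/(-222) + 39502/8117 = (34263*(-1/31021))*(-1/222) + 39502*(1/8117) = -34263/31021*(-1/222) + 39502/8117 = 11421/2295554 + 39502/8117 = 90771678365/18633011818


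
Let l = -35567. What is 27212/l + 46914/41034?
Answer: 13142215/34748959 ≈ 0.37820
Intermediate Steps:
27212/l + 46914/41034 = 27212/(-35567) + 46914/41034 = 27212*(-1/35567) + 46914*(1/41034) = -27212/35567 + 1117/977 = 13142215/34748959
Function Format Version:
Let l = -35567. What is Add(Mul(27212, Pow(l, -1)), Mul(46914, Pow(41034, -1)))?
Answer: Rational(13142215, 34748959) ≈ 0.37820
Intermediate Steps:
Add(Mul(27212, Pow(l, -1)), Mul(46914, Pow(41034, -1))) = Add(Mul(27212, Pow(-35567, -1)), Mul(46914, Pow(41034, -1))) = Add(Mul(27212, Rational(-1, 35567)), Mul(46914, Rational(1, 41034))) = Add(Rational(-27212, 35567), Rational(1117, 977)) = Rational(13142215, 34748959)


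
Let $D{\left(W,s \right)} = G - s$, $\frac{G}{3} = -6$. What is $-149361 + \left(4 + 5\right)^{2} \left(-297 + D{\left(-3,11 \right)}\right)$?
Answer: $-175767$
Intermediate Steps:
$G = -18$ ($G = 3 \left(-6\right) = -18$)
$D{\left(W,s \right)} = -18 - s$
$-149361 + \left(4 + 5\right)^{2} \left(-297 + D{\left(-3,11 \right)}\right) = -149361 + \left(4 + 5\right)^{2} \left(-297 - 29\right) = -149361 + 9^{2} \left(-297 - 29\right) = -149361 + 81 \left(-297 - 29\right) = -149361 + 81 \left(-326\right) = -149361 - 26406 = -175767$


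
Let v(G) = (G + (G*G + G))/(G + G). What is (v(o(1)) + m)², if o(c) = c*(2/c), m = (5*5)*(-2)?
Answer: 2304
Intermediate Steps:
m = -50 (m = 25*(-2) = -50)
o(c) = 2
v(G) = (G² + 2*G)/(2*G) (v(G) = (G + (G² + G))/((2*G)) = (G + (G + G²))*(1/(2*G)) = (G² + 2*G)*(1/(2*G)) = (G² + 2*G)/(2*G))
(v(o(1)) + m)² = ((1 + (½)*2) - 50)² = ((1 + 1) - 50)² = (2 - 50)² = (-48)² = 2304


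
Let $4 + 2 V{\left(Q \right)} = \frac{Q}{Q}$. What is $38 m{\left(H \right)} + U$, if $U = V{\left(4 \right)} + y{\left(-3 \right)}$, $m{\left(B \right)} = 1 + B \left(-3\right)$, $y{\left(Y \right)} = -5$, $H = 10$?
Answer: $- \frac{2217}{2} \approx -1108.5$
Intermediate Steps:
$V{\left(Q \right)} = - \frac{3}{2}$ ($V{\left(Q \right)} = -2 + \frac{Q \frac{1}{Q}}{2} = -2 + \frac{1}{2} \cdot 1 = -2 + \frac{1}{2} = - \frac{3}{2}$)
$m{\left(B \right)} = 1 - 3 B$
$U = - \frac{13}{2}$ ($U = - \frac{3}{2} - 5 = - \frac{13}{2} \approx -6.5$)
$38 m{\left(H \right)} + U = 38 \left(1 - 30\right) - \frac{13}{2} = 38 \left(-29\right) - \frac{13}{2} = -1102 - \frac{13}{2} = - \frac{2217}{2}$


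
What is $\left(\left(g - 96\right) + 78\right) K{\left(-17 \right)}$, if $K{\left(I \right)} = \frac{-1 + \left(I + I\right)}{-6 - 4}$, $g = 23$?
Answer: $\frac{35}{2} \approx 17.5$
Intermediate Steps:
$K{\left(I \right)} = \frac{1}{10} - \frac{I}{5}$ ($K{\left(I \right)} = \frac{-1 + 2 I}{-10} = \left(-1 + 2 I\right) \left(- \frac{1}{10}\right) = \frac{1}{10} - \frac{I}{5}$)
$\left(\left(g - 96\right) + 78\right) K{\left(-17 \right)} = \left(\left(23 - 96\right) + 78\right) \left(\frac{1}{10} - - \frac{17}{5}\right) = \left(\left(23 - 96\right) + 78\right) \left(\frac{1}{10} + \frac{17}{5}\right) = \left(-73 + 78\right) \frac{7}{2} = 5 \cdot \frac{7}{2} = \frac{35}{2}$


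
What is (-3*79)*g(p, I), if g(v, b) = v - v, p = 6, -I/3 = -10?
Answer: 0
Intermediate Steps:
I = 30 (I = -3*(-10) = 30)
g(v, b) = 0
(-3*79)*g(p, I) = -3*79*0 = -237*0 = 0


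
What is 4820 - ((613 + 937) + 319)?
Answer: 2951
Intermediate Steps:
4820 - ((613 + 937) + 319) = 4820 - (1550 + 319) = 4820 - 1*1869 = 4820 - 1869 = 2951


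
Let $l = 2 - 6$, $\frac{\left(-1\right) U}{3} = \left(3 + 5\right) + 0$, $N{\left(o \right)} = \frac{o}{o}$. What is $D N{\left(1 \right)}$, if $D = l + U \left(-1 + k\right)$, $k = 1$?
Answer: $-4$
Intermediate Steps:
$N{\left(o \right)} = 1$
$U = -24$ ($U = - 3 \left(\left(3 + 5\right) + 0\right) = - 3 \left(8 + 0\right) = \left(-3\right) 8 = -24$)
$l = -4$ ($l = 2 - 6 = -4$)
$D = -4$ ($D = -4 - 24 \left(-1 + 1\right) = -4 - 0 = -4 + 0 = -4$)
$D N{\left(1 \right)} = \left(-4\right) 1 = -4$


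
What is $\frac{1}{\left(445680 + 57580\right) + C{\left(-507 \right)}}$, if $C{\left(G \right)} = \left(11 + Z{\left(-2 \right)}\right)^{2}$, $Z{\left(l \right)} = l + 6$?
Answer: $\frac{1}{503485} \approx 1.9862 \cdot 10^{-6}$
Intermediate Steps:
$Z{\left(l \right)} = 6 + l$
$C{\left(G \right)} = 225$ ($C{\left(G \right)} = \left(11 + \left(6 - 2\right)\right)^{2} = \left(11 + 4\right)^{2} = 15^{2} = 225$)
$\frac{1}{\left(445680 + 57580\right) + C{\left(-507 \right)}} = \frac{1}{\left(445680 + 57580\right) + 225} = \frac{1}{503260 + 225} = \frac{1}{503485}$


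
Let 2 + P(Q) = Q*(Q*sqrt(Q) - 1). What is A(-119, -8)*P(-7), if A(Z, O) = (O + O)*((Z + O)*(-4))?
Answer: -40640 - 398272*I*sqrt(7) ≈ -40640.0 - 1.0537e+6*I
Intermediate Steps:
P(Q) = -2 + Q*(-1 + Q**(3/2)) (P(Q) = -2 + Q*(Q*sqrt(Q) - 1) = -2 + Q*(Q**(3/2) - 1) = -2 + Q*(-1 + Q**(3/2)))
A(Z, O) = 2*O*(-4*O - 4*Z) (A(Z, O) = (2*O)*((O + Z)*(-4)) = (2*O)*(-4*O - 4*Z) = 2*O*(-4*O - 4*Z))
A(-119, -8)*P(-7) = (-8*(-8)*(-8 - 119))*(-2 + (-7)**(5/2) - 1*(-7)) = (-8*(-8)*(-127))*(-2 + 49*I*sqrt(7) + 7) = -8128*(5 + 49*I*sqrt(7)) = -40640 - 398272*I*sqrt(7)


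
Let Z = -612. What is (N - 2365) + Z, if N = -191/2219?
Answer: -6606154/2219 ≈ -2977.1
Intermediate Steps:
N = -191/2219 (N = -191*1/2219 = -191/2219 ≈ -0.086075)
(N - 2365) + Z = (-191/2219 - 2365) - 612 = -5248126/2219 - 612 = -6606154/2219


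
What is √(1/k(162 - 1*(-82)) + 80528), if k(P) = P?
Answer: √1198578813/122 ≈ 283.77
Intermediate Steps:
√(1/k(162 - 1*(-82)) + 80528) = √(1/(162 - 1*(-82)) + 80528) = √(1/(162 + 82) + 80528) = √(1/244 + 80528) = √(19648833/244) = √1198578813/122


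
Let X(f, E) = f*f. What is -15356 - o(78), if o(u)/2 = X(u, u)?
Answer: -27524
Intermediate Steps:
X(f, E) = f²
o(u) = 2*u²
-15356 - o(78) = -15356 - 2*78² = -15356 - 2*6084 = -15356 - 1*12168 = -15356 - 12168 = -27524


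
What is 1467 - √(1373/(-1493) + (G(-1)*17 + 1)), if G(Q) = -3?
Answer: 1467 - 3*I*√12611371/1493 ≈ 1467.0 - 7.1358*I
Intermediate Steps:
1467 - √(1373/(-1493) + (G(-1)*17 + 1)) = 1467 - √(1373/(-1493) + (-3*17 + 1)) = 1467 - √(1373*(-1/1493) + (-51 + 1)) = 1467 - √(-1373/1493 - 50) = 1467 - √(-76023/1493) = 1467 - 3*I*√12611371/1493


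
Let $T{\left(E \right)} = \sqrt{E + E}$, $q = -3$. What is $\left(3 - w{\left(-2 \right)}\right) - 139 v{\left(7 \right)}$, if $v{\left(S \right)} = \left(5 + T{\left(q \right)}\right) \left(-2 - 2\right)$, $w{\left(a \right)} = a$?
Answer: $2785 + 556 i \sqrt{6} \approx 2785.0 + 1361.9 i$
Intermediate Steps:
$T{\left(E \right)} = \sqrt{2} \sqrt{E}$ ($T{\left(E \right)} = \sqrt{2 E} = \sqrt{2} \sqrt{E}$)
$v{\left(S \right)} = -20 - 4 i \sqrt{6}$ ($v{\left(S \right)} = \left(5 + \sqrt{2} \sqrt{-3}\right) \left(-2 - 2\right) = \left(5 + \sqrt{2} i \sqrt{3}\right) \left(-4\right) = \left(5 + i \sqrt{6}\right) \left(-4\right) = -20 - 4 i \sqrt{6}$)
$\left(3 - w{\left(-2 \right)}\right) - 139 v{\left(7 \right)} = \left(3 - -2\right) - 139 \left(-20 - 4 i \sqrt{6}\right) = \left(3 + 2\right) + \left(2780 + 556 i \sqrt{6}\right) = 5 + \left(2780 + 556 i \sqrt{6}\right) = 2785 + 556 i \sqrt{6}$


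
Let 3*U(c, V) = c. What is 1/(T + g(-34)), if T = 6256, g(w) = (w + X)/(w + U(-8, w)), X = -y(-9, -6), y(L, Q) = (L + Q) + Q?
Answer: 110/688199 ≈ 0.00015984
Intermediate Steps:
U(c, V) = c/3
y(L, Q) = L + 2*Q
X = 21 (X = -(-9 + 2*(-6)) = -(-9 - 12) = -1*(-21) = 21)
g(w) = (21 + w)/(-8/3 + w) (g(w) = (w + 21)/(w + (⅓)*(-8)) = (21 + w)/(w - 8/3) = (21 + w)/(-8/3 + w))
1/(T + g(-34)) = 1/(6256 + 3*(21 - 34)/(-8 + 3*(-34))) = 1/(6256 + 3*(-13)/(-8 - 102)) = 1/(6256 + 3*(-13)/(-110)) = 1/(6256 + 3*(-1/110)*(-13)) = 1/(6256 + 39/110) = 1/(688199/110) = 110/688199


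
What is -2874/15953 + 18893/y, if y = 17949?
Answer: 249814603/286340397 ≈ 0.87244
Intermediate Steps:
-2874/15953 + 18893/y = -2874/15953 + 18893/17949 = 249814603/286340397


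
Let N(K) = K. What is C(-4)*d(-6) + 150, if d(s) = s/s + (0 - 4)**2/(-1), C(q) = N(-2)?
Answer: 180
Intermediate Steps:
C(q) = -2
d(s) = -15 (d(s) = 1 + (-4)**2*(-1) = 1 + 16*(-1) = 1 - 16 = -15)
C(-4)*d(-6) + 150 = -2*(-15) + 150 = 30 + 150 = 180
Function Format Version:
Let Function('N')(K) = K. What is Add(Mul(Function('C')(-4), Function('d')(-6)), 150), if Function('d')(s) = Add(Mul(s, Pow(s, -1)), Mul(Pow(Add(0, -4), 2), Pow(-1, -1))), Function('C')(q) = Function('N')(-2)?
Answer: 180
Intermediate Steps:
Function('C')(q) = -2
Function('d')(s) = -15 (Function('d')(s) = Add(1, Mul(Pow(-4, 2), -1)) = Add(1, Mul(16, -1)) = Add(1, -16) = -15)
Add(Mul(Function('C')(-4), Function('d')(-6)), 150) = Add(Mul(-2, -15), 150) = Add(30, 150) = 180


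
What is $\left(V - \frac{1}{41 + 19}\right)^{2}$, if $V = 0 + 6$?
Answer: $\frac{128881}{3600} \approx 35.8$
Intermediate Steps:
$V = 6$
$\left(V - \frac{1}{41 + 19}\right)^{2} = \left(6 - \frac{1}{41 + 19}\right)^{2} = \left(6 - \frac{1}{60}\right)^{2} = \left(\frac{359}{60}\right)^{2} = \frac{128881}{3600}$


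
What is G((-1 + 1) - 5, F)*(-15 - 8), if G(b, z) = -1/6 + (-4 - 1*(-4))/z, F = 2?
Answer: 23/6 ≈ 3.8333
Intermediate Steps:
G(b, z) = -⅙ (G(b, z) = -1*⅙ + (-4 + 4)/z = -⅙ + 0/z = -⅙ + 0 = -⅙)
G((-1 + 1) - 5, F)*(-15 - 8) = -(-15 - 8)/6 = -⅙*(-23) = 23/6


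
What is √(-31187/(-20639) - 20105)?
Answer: 2*I*√2140862356303/20639 ≈ 141.79*I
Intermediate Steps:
√(-31187/(-20639) - 20105) = √(-31187*(-1/20639) - 20105) = √(31187/20639 - 20105) = √(-414915908/20639) = 2*I*√2140862356303/20639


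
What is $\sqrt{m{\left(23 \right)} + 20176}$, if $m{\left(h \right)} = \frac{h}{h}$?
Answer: $\sqrt{20177} \approx 142.05$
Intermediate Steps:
$m{\left(h \right)} = 1$
$\sqrt{m{\left(23 \right)} + 20176} = \sqrt{1 + 20176} = \sqrt{20177}$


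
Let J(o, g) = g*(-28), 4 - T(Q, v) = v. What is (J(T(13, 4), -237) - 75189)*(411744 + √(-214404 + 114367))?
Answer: -28226286432 - 68553*I*√100037 ≈ -2.8226e+10 - 2.1682e+7*I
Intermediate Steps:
T(Q, v) = 4 - v
J(o, g) = -28*g
(J(T(13, 4), -237) - 75189)*(411744 + √(-214404 + 114367)) = (-28*(-237) - 75189)*(411744 + √(-214404 + 114367)) = (6636 - 75189)*(411744 + √(-100037)) = -68553*(411744 + I*√100037) = -28226286432 - 68553*I*√100037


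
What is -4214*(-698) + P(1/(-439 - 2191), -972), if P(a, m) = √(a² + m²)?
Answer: 2941372 + √6534976449601/2630 ≈ 2.9423e+6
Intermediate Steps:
-4214*(-698) + P(1/(-439 - 2191), -972) = -4214*(-698) + √((1/(-439 - 2191))² + (-972)²) = 2941372 + √((1/(-2630))² + 944784) = 2941372 + √((-1/2630)² + 944784) = 2941372 + √(1/6916900 + 944784) = 2941372 + √(6534976449601/6916900) = 2941372 + √6534976449601/2630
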